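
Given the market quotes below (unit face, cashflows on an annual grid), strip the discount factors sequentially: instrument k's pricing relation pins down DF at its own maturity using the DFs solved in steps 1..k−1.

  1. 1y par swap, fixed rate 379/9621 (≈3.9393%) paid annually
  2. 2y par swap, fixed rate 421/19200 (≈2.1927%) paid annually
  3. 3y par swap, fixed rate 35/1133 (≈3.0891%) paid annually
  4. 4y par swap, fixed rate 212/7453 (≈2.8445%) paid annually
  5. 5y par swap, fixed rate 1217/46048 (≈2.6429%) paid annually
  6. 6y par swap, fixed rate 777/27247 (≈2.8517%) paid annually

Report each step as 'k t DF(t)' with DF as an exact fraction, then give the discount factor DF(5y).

step 1 [1y] swap r/1=379/9621: DF=(1 − 379/9621·(0))/(1+379/9621) = 9621/10000 ≈ 0.962100
step 2 [2y] swap r/1=421/19200: DF=(1 − 421/19200·(0.962100))/(1+421/19200) = 9579/10000 ≈ 0.957900
step 3 [3y] swap r/1=35/1133: DF=(1 − 35/1133·(0.962100+0.957900))/(1+35/1133) = 73/80 ≈ 0.912500
step 4 [4y] swap r/1=212/7453: DF=(1 − 212/7453·(0.962100+0.957900+0.912500))/(1+212/7453) = 447/500 ≈ 0.894000
step 5 [5y] swap r/1=1217/46048: DF=(1 − 1217/46048·(0.962100+0.957900+0.912500+0.894000))/(1+1217/46048) = 8783/10000 ≈ 0.878300
step 6 [6y] swap r/1=777/27247: DF=(1 − 777/27247·(0.962100+0.957900+0.912500+0.894000+0.878300))/(1+777/27247) = 4223/5000 ≈ 0.844600

1 1 9621/10000
2 2 9579/10000
3 3 73/80
4 4 447/500
5 5 8783/10000
6 6 4223/5000
DF(5y) = 8783/10000 ≈ 0.878300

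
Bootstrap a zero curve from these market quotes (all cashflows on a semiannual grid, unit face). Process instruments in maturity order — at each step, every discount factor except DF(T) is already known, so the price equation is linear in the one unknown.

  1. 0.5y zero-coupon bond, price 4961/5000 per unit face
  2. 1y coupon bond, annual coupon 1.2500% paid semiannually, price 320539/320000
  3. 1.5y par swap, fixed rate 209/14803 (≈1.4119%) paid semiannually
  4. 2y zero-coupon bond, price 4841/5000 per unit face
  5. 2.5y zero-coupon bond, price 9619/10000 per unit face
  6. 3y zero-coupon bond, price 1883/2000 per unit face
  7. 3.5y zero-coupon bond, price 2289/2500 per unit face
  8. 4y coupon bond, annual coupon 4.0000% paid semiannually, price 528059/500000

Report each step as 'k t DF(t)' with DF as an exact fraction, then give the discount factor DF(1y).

step 1 [0.5y] zero: DF = P = 4961/5000 ≈ 0.992200
step 2 [1y] bond c/2=1/160: DF=(320539/320000 − 1/160·(0.992200))/(1+1/160) = 9893/10000 ≈ 0.989300
step 3 [1.5y] swap r/2=209/29606: DF=(1 − 209/29606·(0.992200+0.989300))/(1+209/29606) = 9791/10000 ≈ 0.979100
step 4 [2y] zero: DF = P = 4841/5000 ≈ 0.968200
step 5 [2.5y] zero: DF = P = 9619/10000 ≈ 0.961900
step 6 [3y] zero: DF = P = 1883/2000 ≈ 0.941500
step 7 [3.5y] zero: DF = P = 2289/2500 ≈ 0.915600
step 8 [4y] bond c/2=1/50: DF=(528059/500000 − 1/50·(0.992200+0.989300+0.979100+0.968200+0.961900+0.941500+0.915600))/(1+1/50) = 9031/10000 ≈ 0.903100

1 1/2 4961/5000
2 1 9893/10000
3 3/2 9791/10000
4 2 4841/5000
5 5/2 9619/10000
6 3 1883/2000
7 7/2 2289/2500
8 4 9031/10000
DF(1y) = 9893/10000 ≈ 0.989300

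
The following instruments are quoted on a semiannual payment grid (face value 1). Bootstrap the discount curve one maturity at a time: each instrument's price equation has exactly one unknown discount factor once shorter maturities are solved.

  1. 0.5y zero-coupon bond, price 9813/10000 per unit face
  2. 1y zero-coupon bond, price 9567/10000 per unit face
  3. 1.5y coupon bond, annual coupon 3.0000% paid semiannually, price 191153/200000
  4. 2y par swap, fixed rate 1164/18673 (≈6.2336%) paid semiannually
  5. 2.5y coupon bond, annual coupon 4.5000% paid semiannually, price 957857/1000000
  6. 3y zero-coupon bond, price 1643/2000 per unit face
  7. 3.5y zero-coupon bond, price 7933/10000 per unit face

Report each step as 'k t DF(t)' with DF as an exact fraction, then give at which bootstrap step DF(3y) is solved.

1 1/2 9813/10000
2 1 9567/10000
3 3/2 913/1000
4 2 2209/2500
5 5/2 4273/5000
6 3 1643/2000
7 7/2 7933/10000
DF(3y) is solved at step 6

step 1 [0.5y] zero: DF = P = 9813/10000 ≈ 0.981300
step 2 [1y] zero: DF = P = 9567/10000 ≈ 0.956700
step 3 [1.5y] bond c/2=3/200: DF=(191153/200000 − 3/200·(0.981300+0.956700))/(1+3/200) = 913/1000 ≈ 0.913000
step 4 [2y] swap r/2=582/18673: DF=(1 − 582/18673·(0.981300+0.956700+0.913000))/(1+582/18673) = 2209/2500 ≈ 0.883600
step 5 [2.5y] bond c/2=9/400: DF=(957857/1000000 − 9/400·(0.981300+0.956700+0.913000+0.883600))/(1+9/400) = 4273/5000 ≈ 0.854600
step 6 [3y] zero: DF = P = 1643/2000 ≈ 0.821500
step 7 [3.5y] zero: DF = P = 7933/10000 ≈ 0.793300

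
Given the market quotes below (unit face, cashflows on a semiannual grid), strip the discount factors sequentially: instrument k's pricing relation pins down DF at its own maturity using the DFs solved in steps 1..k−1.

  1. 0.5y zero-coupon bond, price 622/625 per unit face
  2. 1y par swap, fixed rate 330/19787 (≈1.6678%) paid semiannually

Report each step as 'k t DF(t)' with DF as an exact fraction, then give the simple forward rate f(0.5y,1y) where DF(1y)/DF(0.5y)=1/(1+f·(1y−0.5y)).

1 1/2 622/625
2 1 1967/2000
f(0.5y,1y) = ((622/625)/(1967/2000) − 1)/(1/2) = 234/9835 ≈ 2.3793%

step 1 [0.5y] zero: DF = P = 622/625 ≈ 0.995200
step 2 [1y] swap r/2=165/19787: DF=(1 − 165/19787·(0.995200))/(1+165/19787) = 1967/2000 ≈ 0.983500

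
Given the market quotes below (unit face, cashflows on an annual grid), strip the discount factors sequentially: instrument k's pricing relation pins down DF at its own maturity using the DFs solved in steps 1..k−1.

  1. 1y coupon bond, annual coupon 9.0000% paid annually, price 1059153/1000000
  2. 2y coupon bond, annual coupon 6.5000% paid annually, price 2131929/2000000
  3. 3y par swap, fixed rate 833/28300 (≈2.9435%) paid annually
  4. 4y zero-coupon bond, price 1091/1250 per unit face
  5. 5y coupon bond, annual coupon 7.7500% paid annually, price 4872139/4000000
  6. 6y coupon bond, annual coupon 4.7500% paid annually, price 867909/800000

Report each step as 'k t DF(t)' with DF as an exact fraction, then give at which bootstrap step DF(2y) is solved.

step 1 [1y] bond c/1=9/100: DF=(1059153/1000000 − 9/100·(0))/(1+9/100) = 9717/10000 ≈ 0.971700
step 2 [2y] bond c/1=13/200: DF=(2131929/2000000 − 13/200·(0.971700))/(1+13/200) = 1177/1250 ≈ 0.941600
step 3 [3y] swap r/1=833/28300: DF=(1 − 833/28300·(0.971700+0.941600))/(1+833/28300) = 9167/10000 ≈ 0.916700
step 4 [4y] zero: DF = P = 1091/1250 ≈ 0.872800
step 5 [5y] bond c/1=31/400: DF=(4872139/4000000 − 31/400·(0.971700+0.941600+0.916700+0.872800))/(1+31/400) = 8641/10000 ≈ 0.864100
step 6 [6y] bond c/1=19/400: DF=(867909/800000 − 19/400·(0.971700+0.941600+0.916700+0.872800+0.864100))/(1+19/400) = 4143/5000 ≈ 0.828600

1 1 9717/10000
2 2 1177/1250
3 3 9167/10000
4 4 1091/1250
5 5 8641/10000
6 6 4143/5000
DF(2y) is solved at step 2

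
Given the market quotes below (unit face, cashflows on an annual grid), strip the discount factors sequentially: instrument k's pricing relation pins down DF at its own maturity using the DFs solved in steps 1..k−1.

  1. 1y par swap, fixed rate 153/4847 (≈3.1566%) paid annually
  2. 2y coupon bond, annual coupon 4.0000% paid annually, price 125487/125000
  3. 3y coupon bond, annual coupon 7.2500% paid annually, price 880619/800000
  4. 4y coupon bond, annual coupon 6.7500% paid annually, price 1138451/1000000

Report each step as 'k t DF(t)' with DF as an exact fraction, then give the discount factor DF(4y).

1 1 4847/5000
2 2 116/125
3 3 8981/10000
4 4 8897/10000
DF(4y) = 8897/10000 ≈ 0.889700

step 1 [1y] swap r/1=153/4847: DF=(1 − 153/4847·(0))/(1+153/4847) = 4847/5000 ≈ 0.969400
step 2 [2y] bond c/1=1/25: DF=(125487/125000 − 1/25·(0.969400))/(1+1/25) = 116/125 ≈ 0.928000
step 3 [3y] bond c/1=29/400: DF=(880619/800000 − 29/400·(0.969400+0.928000))/(1+29/400) = 8981/10000 ≈ 0.898100
step 4 [4y] bond c/1=27/400: DF=(1138451/1000000 − 27/400·(0.969400+0.928000+0.898100))/(1+27/400) = 8897/10000 ≈ 0.889700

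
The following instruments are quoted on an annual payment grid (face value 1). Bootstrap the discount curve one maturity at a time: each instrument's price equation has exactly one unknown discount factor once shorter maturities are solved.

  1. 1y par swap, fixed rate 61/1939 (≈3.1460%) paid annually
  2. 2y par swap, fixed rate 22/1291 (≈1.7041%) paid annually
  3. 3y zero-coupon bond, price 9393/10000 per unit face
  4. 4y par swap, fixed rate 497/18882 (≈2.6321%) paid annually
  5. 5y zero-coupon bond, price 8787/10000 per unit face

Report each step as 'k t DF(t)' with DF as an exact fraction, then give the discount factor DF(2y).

step 1 [1y] swap r/1=61/1939: DF=(1 − 61/1939·(0))/(1+61/1939) = 1939/2000 ≈ 0.969500
step 2 [2y] swap r/1=22/1291: DF=(1 − 22/1291·(0.969500))/(1+22/1291) = 967/1000 ≈ 0.967000
step 3 [3y] zero: DF = P = 9393/10000 ≈ 0.939300
step 4 [4y] swap r/1=497/18882: DF=(1 − 497/18882·(0.969500+0.967000+0.939300))/(1+497/18882) = 4503/5000 ≈ 0.900600
step 5 [5y] zero: DF = P = 8787/10000 ≈ 0.878700

1 1 1939/2000
2 2 967/1000
3 3 9393/10000
4 4 4503/5000
5 5 8787/10000
DF(2y) = 967/1000 ≈ 0.967000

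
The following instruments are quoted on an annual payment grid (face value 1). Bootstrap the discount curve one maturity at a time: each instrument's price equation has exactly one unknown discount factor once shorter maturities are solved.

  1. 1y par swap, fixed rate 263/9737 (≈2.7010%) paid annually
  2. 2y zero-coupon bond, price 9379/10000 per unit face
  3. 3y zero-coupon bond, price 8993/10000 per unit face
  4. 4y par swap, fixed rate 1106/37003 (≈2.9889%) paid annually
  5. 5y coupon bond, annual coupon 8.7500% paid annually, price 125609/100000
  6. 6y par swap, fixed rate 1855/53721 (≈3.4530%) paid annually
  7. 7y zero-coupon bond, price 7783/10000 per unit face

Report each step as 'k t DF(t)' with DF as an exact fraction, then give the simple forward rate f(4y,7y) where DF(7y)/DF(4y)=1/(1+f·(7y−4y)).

step 1 [1y] swap r/1=263/9737: DF=(1 − 263/9737·(0))/(1+263/9737) = 9737/10000 ≈ 0.973700
step 2 [2y] zero: DF = P = 9379/10000 ≈ 0.937900
step 3 [3y] zero: DF = P = 8993/10000 ≈ 0.899300
step 4 [4y] swap r/1=1106/37003: DF=(1 − 1106/37003·(0.973700+0.937900+0.899300))/(1+1106/37003) = 4447/5000 ≈ 0.889400
step 5 [5y] bond c/1=7/80: DF=(125609/100000 − 7/80·(0.973700+0.937900+0.899300+0.889400))/(1+7/80) = 8573/10000 ≈ 0.857300
step 6 [6y] swap r/1=1855/53721: DF=(1 − 1855/53721·(0.973700+0.937900+0.899300+0.889400+0.857300))/(1+1855/53721) = 1629/2000 ≈ 0.814500
step 7 [7y] zero: DF = P = 7783/10000 ≈ 0.778300

1 1 9737/10000
2 2 9379/10000
3 3 8993/10000
4 4 4447/5000
5 5 8573/10000
6 6 1629/2000
7 7 7783/10000
f(4y,7y) = ((4447/5000)/(7783/10000) − 1)/(3) = 1111/23349 ≈ 4.7582%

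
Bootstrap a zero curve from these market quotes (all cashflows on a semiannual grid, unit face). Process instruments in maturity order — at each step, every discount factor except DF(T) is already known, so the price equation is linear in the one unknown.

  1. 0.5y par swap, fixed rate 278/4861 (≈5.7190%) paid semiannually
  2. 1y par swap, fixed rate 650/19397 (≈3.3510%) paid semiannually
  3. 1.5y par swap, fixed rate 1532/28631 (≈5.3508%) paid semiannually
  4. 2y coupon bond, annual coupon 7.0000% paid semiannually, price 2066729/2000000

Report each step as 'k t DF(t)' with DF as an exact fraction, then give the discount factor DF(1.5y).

1 1/2 4861/5000
2 1 387/400
3 3/2 4617/5000
4 2 1127/1250
DF(1.5y) = 4617/5000 ≈ 0.923400

step 1 [0.5y] swap r/2=139/4861: DF=(1 − 139/4861·(0))/(1+139/4861) = 4861/5000 ≈ 0.972200
step 2 [1y] swap r/2=325/19397: DF=(1 − 325/19397·(0.972200))/(1+325/19397) = 387/400 ≈ 0.967500
step 3 [1.5y] swap r/2=766/28631: DF=(1 − 766/28631·(0.972200+0.967500))/(1+766/28631) = 4617/5000 ≈ 0.923400
step 4 [2y] bond c/2=7/200: DF=(2066729/2000000 − 7/200·(0.972200+0.967500+0.923400))/(1+7/200) = 1127/1250 ≈ 0.901600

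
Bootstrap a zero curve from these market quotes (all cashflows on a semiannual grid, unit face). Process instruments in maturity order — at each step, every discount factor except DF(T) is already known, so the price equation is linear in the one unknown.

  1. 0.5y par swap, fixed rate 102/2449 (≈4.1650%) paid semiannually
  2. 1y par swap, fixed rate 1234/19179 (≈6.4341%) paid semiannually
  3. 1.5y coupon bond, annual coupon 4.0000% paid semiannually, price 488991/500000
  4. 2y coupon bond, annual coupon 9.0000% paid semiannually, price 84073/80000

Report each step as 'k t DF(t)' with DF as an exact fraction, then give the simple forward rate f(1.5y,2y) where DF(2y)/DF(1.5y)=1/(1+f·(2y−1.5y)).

step 1 [0.5y] swap r/2=51/2449: DF=(1 − 51/2449·(0))/(1+51/2449) = 2449/2500 ≈ 0.979600
step 2 [1y] swap r/2=617/19179: DF=(1 − 617/19179·(0.979600))/(1+617/19179) = 9383/10000 ≈ 0.938300
step 3 [1.5y] bond c/2=1/50: DF=(488991/500000 − 1/50·(0.979600+0.938300))/(1+1/50) = 2303/2500 ≈ 0.921200
step 4 [2y] bond c/2=9/200: DF=(84073/80000 − 9/200·(0.979600+0.938300+0.921200))/(1+9/200) = 4417/5000 ≈ 0.883400

1 1/2 2449/2500
2 1 9383/10000
3 3/2 2303/2500
4 2 4417/5000
f(1.5y,2y) = ((2303/2500)/(4417/5000) − 1)/(1/2) = 54/631 ≈ 8.5578%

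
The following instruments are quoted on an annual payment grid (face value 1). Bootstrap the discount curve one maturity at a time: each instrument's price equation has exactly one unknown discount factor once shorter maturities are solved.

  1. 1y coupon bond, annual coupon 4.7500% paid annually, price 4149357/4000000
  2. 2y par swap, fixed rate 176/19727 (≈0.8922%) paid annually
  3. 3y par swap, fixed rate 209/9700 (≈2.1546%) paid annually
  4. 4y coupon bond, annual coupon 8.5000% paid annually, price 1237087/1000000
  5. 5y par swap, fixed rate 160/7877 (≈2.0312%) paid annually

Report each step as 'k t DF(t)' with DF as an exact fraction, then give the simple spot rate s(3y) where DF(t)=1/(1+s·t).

1 1 9903/10000
2 2 614/625
3 3 9373/10000
4 4 4561/5000
5 5 113/125
s(3y) = (1/(9373/10000) − 1)/(3) = 209/9373 ≈ 2.2298%

step 1 [1y] bond c/1=19/400: DF=(4149357/4000000 − 19/400·(0))/(1+19/400) = 9903/10000 ≈ 0.990300
step 2 [2y] swap r/1=176/19727: DF=(1 − 176/19727·(0.990300))/(1+176/19727) = 614/625 ≈ 0.982400
step 3 [3y] swap r/1=209/9700: DF=(1 − 209/9700·(0.990300+0.982400))/(1+209/9700) = 9373/10000 ≈ 0.937300
step 4 [4y] bond c/1=17/200: DF=(1237087/1000000 − 17/200·(0.990300+0.982400+0.937300))/(1+17/200) = 4561/5000 ≈ 0.912200
step 5 [5y] swap r/1=160/7877: DF=(1 − 160/7877·(0.990300+0.982400+0.937300+0.912200))/(1+160/7877) = 113/125 ≈ 0.904000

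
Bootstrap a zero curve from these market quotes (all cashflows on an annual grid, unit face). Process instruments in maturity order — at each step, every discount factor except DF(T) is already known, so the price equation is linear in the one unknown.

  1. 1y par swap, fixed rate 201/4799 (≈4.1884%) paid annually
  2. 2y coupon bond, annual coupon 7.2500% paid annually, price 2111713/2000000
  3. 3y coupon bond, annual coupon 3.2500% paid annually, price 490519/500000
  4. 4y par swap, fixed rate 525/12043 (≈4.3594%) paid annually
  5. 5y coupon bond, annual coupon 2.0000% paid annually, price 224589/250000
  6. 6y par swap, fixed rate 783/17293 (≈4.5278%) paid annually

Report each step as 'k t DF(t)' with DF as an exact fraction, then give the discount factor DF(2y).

step 1 [1y] swap r/1=201/4799: DF=(1 − 201/4799·(0))/(1+201/4799) = 4799/5000 ≈ 0.959800
step 2 [2y] bond c/1=29/400: DF=(2111713/2000000 − 29/400·(0.959800))/(1+29/400) = 2299/2500 ≈ 0.919600
step 3 [3y] bond c/1=13/400: DF=(490519/500000 − 13/400·(0.959800+0.919600))/(1+13/400) = 891/1000 ≈ 0.891000
step 4 [4y] swap r/1=525/12043: DF=(1 − 525/12043·(0.959800+0.919600+0.891000))/(1+525/12043) = 337/400 ≈ 0.842500
step 5 [5y] bond c/1=1/50: DF=(224589/250000 − 1/50·(0.959800+0.919600+0.891000+0.842500))/(1+1/50) = 8099/10000 ≈ 0.809900
step 6 [6y] swap r/1=783/17293: DF=(1 − 783/17293·(0.959800+0.919600+0.891000+0.842500+0.809900))/(1+783/17293) = 7651/10000 ≈ 0.765100

1 1 4799/5000
2 2 2299/2500
3 3 891/1000
4 4 337/400
5 5 8099/10000
6 6 7651/10000
DF(2y) = 2299/2500 ≈ 0.919600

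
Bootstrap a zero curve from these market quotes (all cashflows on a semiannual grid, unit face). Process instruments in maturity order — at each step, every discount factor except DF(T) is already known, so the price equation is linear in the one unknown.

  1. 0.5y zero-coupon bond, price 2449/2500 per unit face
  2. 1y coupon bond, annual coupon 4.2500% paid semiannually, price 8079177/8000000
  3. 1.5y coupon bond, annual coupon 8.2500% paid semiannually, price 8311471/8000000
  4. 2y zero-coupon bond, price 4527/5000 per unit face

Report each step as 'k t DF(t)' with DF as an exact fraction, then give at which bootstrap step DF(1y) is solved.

1 1/2 2449/2500
2 1 1937/2000
3 3/2 4603/5000
4 2 4527/5000
DF(1y) is solved at step 2

step 1 [0.5y] zero: DF = P = 2449/2500 ≈ 0.979600
step 2 [1y] bond c/2=17/800: DF=(8079177/8000000 − 17/800·(0.979600))/(1+17/800) = 1937/2000 ≈ 0.968500
step 3 [1.5y] bond c/2=33/800: DF=(8311471/8000000 − 33/800·(0.979600+0.968500))/(1+33/800) = 4603/5000 ≈ 0.920600
step 4 [2y] zero: DF = P = 4527/5000 ≈ 0.905400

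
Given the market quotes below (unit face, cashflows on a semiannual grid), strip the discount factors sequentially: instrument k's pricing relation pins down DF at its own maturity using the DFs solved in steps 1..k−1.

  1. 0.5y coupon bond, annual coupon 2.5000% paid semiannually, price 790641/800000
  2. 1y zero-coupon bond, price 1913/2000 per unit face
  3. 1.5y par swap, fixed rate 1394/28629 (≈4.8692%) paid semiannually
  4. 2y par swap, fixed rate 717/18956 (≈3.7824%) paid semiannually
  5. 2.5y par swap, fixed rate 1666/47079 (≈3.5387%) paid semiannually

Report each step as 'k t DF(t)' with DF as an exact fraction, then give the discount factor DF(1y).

step 1 [0.5y] bond c/2=1/80: DF=(790641/800000 − 1/80·(0))/(1+1/80) = 9761/10000 ≈ 0.976100
step 2 [1y] zero: DF = P = 1913/2000 ≈ 0.956500
step 3 [1.5y] swap r/2=697/28629: DF=(1 − 697/28629·(0.976100+0.956500))/(1+697/28629) = 9303/10000 ≈ 0.930300
step 4 [2y] swap r/2=717/37912: DF=(1 − 717/37912·(0.976100+0.956500+0.930300))/(1+717/37912) = 9283/10000 ≈ 0.928300
step 5 [2.5y] swap r/2=833/47079: DF=(1 − 833/47079·(0.976100+0.956500+0.930300+0.928300))/(1+833/47079) = 9167/10000 ≈ 0.916700

1 1/2 9761/10000
2 1 1913/2000
3 3/2 9303/10000
4 2 9283/10000
5 5/2 9167/10000
DF(1y) = 1913/2000 ≈ 0.956500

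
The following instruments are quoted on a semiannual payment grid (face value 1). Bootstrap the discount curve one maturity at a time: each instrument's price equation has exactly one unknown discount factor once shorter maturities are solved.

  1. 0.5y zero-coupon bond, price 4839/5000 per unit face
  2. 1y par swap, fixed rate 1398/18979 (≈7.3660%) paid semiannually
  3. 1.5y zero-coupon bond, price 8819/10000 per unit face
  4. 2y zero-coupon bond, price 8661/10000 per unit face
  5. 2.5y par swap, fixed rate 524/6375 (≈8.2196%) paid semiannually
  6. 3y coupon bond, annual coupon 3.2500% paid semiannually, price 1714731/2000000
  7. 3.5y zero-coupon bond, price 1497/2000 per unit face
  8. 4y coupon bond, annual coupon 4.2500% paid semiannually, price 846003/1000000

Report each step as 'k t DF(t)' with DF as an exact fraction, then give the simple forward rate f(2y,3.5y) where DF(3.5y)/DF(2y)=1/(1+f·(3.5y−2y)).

step 1 [0.5y] zero: DF = P = 4839/5000 ≈ 0.967800
step 2 [1y] swap r/2=699/18979: DF=(1 − 699/18979·(0.967800))/(1+699/18979) = 9301/10000 ≈ 0.930100
step 3 [1.5y] zero: DF = P = 8819/10000 ≈ 0.881900
step 4 [2y] zero: DF = P = 8661/10000 ≈ 0.866100
step 5 [2.5y] swap r/2=262/6375: DF=(1 − 262/6375·(0.967800+0.930100+0.881900+0.866100))/(1+262/6375) = 4083/5000 ≈ 0.816600
step 6 [3y] bond c/2=13/800: DF=(1714731/2000000 − 13/800·(0.967800+0.930100+0.881900+0.866100+0.816600))/(1+13/800) = 7723/10000 ≈ 0.772300
step 7 [3.5y] zero: DF = P = 1497/2000 ≈ 0.748500
step 8 [4y] bond c/2=17/800: DF=(846003/1000000 − 17/800·(0.967800+0.930100+0.881900+0.866100+0.816600+0.772300+0.748500))/(1+17/800) = 7039/10000 ≈ 0.703900

1 1/2 4839/5000
2 1 9301/10000
3 3/2 8819/10000
4 2 8661/10000
5 5/2 4083/5000
6 3 7723/10000
7 7/2 1497/2000
8 4 7039/10000
f(2y,3.5y) = ((8661/10000)/(1497/2000) − 1)/(3/2) = 784/7485 ≈ 10.4743%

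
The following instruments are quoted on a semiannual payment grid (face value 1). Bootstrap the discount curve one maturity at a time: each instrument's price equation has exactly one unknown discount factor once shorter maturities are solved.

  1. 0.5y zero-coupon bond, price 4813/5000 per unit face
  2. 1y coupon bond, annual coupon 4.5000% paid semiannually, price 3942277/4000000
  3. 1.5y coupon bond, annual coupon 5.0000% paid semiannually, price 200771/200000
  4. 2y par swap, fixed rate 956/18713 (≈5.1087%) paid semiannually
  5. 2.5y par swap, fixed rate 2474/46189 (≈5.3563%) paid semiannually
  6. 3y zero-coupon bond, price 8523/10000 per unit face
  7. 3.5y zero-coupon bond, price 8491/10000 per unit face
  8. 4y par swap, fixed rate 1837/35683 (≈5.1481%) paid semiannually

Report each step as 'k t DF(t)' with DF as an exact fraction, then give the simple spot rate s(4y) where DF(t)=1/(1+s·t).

step 1 [0.5y] zero: DF = P = 4813/5000 ≈ 0.962600
step 2 [1y] bond c/2=9/400: DF=(3942277/4000000 − 9/400·(0.962600))/(1+9/400) = 9427/10000 ≈ 0.942700
step 3 [1.5y] bond c/2=1/40: DF=(200771/200000 − 1/40·(0.962600+0.942700))/(1+1/40) = 9329/10000 ≈ 0.932900
step 4 [2y] swap r/2=478/18713: DF=(1 − 478/18713·(0.962600+0.942700+0.932900))/(1+478/18713) = 2261/2500 ≈ 0.904400
step 5 [2.5y] swap r/2=1237/46189: DF=(1 − 1237/46189·(0.962600+0.942700+0.932900+0.904400))/(1+1237/46189) = 8763/10000 ≈ 0.876300
step 6 [3y] zero: DF = P = 8523/10000 ≈ 0.852300
step 7 [3.5y] zero: DF = P = 8491/10000 ≈ 0.849100
step 8 [4y] swap r/2=1837/71366: DF=(1 − 1837/71366·(0.962600+0.942700+0.932900+0.904400+0.876300+0.852300+0.849100))/(1+1837/71366) = 8163/10000 ≈ 0.816300

1 1/2 4813/5000
2 1 9427/10000
3 3/2 9329/10000
4 2 2261/2500
5 5/2 8763/10000
6 3 8523/10000
7 7/2 8491/10000
8 4 8163/10000
s(4y) = (1/(8163/10000) − 1)/(4) = 1837/32652 ≈ 5.6260%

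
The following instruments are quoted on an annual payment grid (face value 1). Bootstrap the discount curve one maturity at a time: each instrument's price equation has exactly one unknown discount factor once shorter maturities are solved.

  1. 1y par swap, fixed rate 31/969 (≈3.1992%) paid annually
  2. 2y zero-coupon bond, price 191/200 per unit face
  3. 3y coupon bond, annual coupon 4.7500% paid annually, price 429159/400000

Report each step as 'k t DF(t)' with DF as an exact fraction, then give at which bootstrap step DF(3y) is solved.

1 1 969/1000
2 2 191/200
3 3 937/1000
DF(3y) is solved at step 3

step 1 [1y] swap r/1=31/969: DF=(1 − 31/969·(0))/(1+31/969) = 969/1000 ≈ 0.969000
step 2 [2y] zero: DF = P = 191/200 ≈ 0.955000
step 3 [3y] bond c/1=19/400: DF=(429159/400000 − 19/400·(0.969000+0.955000))/(1+19/400) = 937/1000 ≈ 0.937000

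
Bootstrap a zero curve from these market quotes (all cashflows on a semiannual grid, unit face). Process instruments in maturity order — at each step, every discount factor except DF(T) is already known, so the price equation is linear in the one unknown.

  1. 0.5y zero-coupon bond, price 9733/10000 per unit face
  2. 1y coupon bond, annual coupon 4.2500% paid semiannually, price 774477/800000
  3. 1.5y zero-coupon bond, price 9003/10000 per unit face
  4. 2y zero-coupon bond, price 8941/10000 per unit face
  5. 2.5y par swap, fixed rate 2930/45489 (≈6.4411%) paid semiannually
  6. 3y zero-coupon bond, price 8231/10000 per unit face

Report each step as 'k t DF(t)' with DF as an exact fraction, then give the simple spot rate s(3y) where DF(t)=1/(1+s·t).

1 1/2 9733/10000
2 1 9277/10000
3 3/2 9003/10000
4 2 8941/10000
5 5/2 1707/2000
6 3 8231/10000
s(3y) = (1/(8231/10000) − 1)/(3) = 1769/24693 ≈ 7.1640%

step 1 [0.5y] zero: DF = P = 9733/10000 ≈ 0.973300
step 2 [1y] bond c/2=17/800: DF=(774477/800000 − 17/800·(0.973300))/(1+17/800) = 9277/10000 ≈ 0.927700
step 3 [1.5y] zero: DF = P = 9003/10000 ≈ 0.900300
step 4 [2y] zero: DF = P = 8941/10000 ≈ 0.894100
step 5 [2.5y] swap r/2=1465/45489: DF=(1 − 1465/45489·(0.973300+0.927700+0.900300+0.894100))/(1+1465/45489) = 1707/2000 ≈ 0.853500
step 6 [3y] zero: DF = P = 8231/10000 ≈ 0.823100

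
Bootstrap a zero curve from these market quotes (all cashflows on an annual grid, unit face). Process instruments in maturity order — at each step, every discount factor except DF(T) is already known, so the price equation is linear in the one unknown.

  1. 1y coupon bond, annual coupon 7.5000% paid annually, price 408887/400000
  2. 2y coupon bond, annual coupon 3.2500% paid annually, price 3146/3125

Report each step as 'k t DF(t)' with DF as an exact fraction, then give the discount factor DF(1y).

step 1 [1y] bond c/1=3/40: DF=(408887/400000 − 3/40·(0))/(1+3/40) = 9509/10000 ≈ 0.950900
step 2 [2y] bond c/1=13/400: DF=(3146/3125 − 13/400·(0.950900))/(1+13/400) = 9451/10000 ≈ 0.945100

1 1 9509/10000
2 2 9451/10000
DF(1y) = 9509/10000 ≈ 0.950900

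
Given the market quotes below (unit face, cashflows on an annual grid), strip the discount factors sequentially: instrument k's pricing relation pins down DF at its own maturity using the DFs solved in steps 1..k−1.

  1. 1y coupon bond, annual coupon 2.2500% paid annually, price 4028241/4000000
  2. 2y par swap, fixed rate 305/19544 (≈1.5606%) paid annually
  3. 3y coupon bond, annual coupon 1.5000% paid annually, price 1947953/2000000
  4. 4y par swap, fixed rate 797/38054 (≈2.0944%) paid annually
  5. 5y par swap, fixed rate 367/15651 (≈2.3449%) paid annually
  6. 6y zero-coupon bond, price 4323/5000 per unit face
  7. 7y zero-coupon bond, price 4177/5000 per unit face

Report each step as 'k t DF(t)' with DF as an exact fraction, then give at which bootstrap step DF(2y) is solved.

step 1 [1y] bond c/1=9/400: DF=(4028241/4000000 − 9/400·(0))/(1+9/400) = 9849/10000 ≈ 0.984900
step 2 [2y] swap r/1=305/19544: DF=(1 − 305/19544·(0.984900))/(1+305/19544) = 1939/2000 ≈ 0.969500
step 3 [3y] bond c/1=3/200: DF=(1947953/2000000 − 3/200·(0.984900+0.969500))/(1+3/200) = 9307/10000 ≈ 0.930700
step 4 [4y] swap r/1=797/38054: DF=(1 − 797/38054·(0.984900+0.969500+0.930700))/(1+797/38054) = 9203/10000 ≈ 0.920300
step 5 [5y] swap r/1=367/15651: DF=(1 − 367/15651·(0.984900+0.969500+0.930700+0.920300))/(1+367/15651) = 8899/10000 ≈ 0.889900
step 6 [6y] zero: DF = P = 4323/5000 ≈ 0.864600
step 7 [7y] zero: DF = P = 4177/5000 ≈ 0.835400

1 1 9849/10000
2 2 1939/2000
3 3 9307/10000
4 4 9203/10000
5 5 8899/10000
6 6 4323/5000
7 7 4177/5000
DF(2y) is solved at step 2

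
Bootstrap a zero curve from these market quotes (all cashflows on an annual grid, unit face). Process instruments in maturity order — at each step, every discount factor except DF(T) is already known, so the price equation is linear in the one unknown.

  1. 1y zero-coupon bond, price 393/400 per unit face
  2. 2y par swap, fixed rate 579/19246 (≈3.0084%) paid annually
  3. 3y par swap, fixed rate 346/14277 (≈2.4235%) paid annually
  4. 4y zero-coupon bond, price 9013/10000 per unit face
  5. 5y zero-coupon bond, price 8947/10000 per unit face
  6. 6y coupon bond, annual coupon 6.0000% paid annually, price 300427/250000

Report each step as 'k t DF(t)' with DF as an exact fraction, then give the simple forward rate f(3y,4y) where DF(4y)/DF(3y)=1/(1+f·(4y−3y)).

step 1 [1y] zero: DF = P = 393/400 ≈ 0.982500
step 2 [2y] swap r/1=579/19246: DF=(1 − 579/19246·(0.982500))/(1+579/19246) = 9421/10000 ≈ 0.942100
step 3 [3y] swap r/1=346/14277: DF=(1 − 346/14277·(0.982500+0.942100))/(1+346/14277) = 2327/2500 ≈ 0.930800
step 4 [4y] zero: DF = P = 9013/10000 ≈ 0.901300
step 5 [5y] zero: DF = P = 8947/10000 ≈ 0.894700
step 6 [6y] bond c/1=3/50: DF=(300427/250000 − 3/50·(0.982500+0.942100+0.930800+0.901300+0.894700))/(1+3/50) = 544/625 ≈ 0.870400

1 1 393/400
2 2 9421/10000
3 3 2327/2500
4 4 9013/10000
5 5 8947/10000
6 6 544/625
f(3y,4y) = ((2327/2500)/(9013/10000) − 1)/(1) = 295/9013 ≈ 3.2731%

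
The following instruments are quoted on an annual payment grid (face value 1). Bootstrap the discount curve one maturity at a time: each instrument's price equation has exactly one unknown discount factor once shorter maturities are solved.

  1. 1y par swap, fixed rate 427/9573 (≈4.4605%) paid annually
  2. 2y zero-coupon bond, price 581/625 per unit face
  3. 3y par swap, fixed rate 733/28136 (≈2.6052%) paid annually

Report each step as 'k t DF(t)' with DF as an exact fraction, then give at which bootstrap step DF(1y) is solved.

1 1 9573/10000
2 2 581/625
3 3 9267/10000
DF(1y) is solved at step 1

step 1 [1y] swap r/1=427/9573: DF=(1 − 427/9573·(0))/(1+427/9573) = 9573/10000 ≈ 0.957300
step 2 [2y] zero: DF = P = 581/625 ≈ 0.929600
step 3 [3y] swap r/1=733/28136: DF=(1 − 733/28136·(0.957300+0.929600))/(1+733/28136) = 9267/10000 ≈ 0.926700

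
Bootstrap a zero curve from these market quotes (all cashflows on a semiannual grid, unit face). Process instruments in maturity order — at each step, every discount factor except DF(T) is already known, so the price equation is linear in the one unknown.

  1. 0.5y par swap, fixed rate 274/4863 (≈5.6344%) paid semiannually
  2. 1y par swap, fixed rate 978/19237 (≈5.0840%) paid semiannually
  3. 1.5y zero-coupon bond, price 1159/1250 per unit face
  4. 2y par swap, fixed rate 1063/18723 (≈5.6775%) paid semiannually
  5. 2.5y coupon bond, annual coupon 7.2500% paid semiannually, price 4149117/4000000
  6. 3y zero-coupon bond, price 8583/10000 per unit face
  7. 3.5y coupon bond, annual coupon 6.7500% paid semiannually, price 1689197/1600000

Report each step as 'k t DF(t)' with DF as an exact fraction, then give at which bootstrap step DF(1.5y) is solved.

step 1 [0.5y] swap r/2=137/4863: DF=(1 − 137/4863·(0))/(1+137/4863) = 4863/5000 ≈ 0.972600
step 2 [1y] swap r/2=489/19237: DF=(1 − 489/19237·(0.972600))/(1+489/19237) = 9511/10000 ≈ 0.951100
step 3 [1.5y] zero: DF = P = 1159/1250 ≈ 0.927200
step 4 [2y] swap r/2=1063/37446: DF=(1 − 1063/37446·(0.972600+0.951100+0.927200))/(1+1063/37446) = 8937/10000 ≈ 0.893700
step 5 [2.5y] bond c/2=29/800: DF=(4149117/4000000 − 29/800·(0.972600+0.951100+0.927200+0.893700))/(1+29/800) = 87/100 ≈ 0.870000
step 6 [3y] zero: DF = P = 8583/10000 ≈ 0.858300
step 7 [3.5y] bond c/2=27/800: DF=(1689197/1600000 − 27/800·(0.972600+0.951100+0.927200+0.893700+0.870000+0.858300))/(1+27/800) = 4213/5000 ≈ 0.842600

1 1/2 4863/5000
2 1 9511/10000
3 3/2 1159/1250
4 2 8937/10000
5 5/2 87/100
6 3 8583/10000
7 7/2 4213/5000
DF(1.5y) is solved at step 3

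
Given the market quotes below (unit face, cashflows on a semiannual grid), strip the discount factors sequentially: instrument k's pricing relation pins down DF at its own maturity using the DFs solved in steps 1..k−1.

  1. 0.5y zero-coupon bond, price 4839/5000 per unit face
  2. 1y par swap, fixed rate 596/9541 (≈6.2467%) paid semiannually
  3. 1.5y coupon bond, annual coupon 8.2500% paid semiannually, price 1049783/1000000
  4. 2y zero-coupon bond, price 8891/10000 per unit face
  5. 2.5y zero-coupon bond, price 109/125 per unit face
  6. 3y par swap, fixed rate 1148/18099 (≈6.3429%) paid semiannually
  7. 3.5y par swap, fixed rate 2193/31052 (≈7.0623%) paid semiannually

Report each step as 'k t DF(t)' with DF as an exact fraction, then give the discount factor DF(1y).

1 1/2 4839/5000
2 1 2351/2500
3 3/2 4663/5000
4 2 8891/10000
5 5/2 109/125
6 3 4139/5000
7 7/2 7807/10000
DF(1y) = 2351/2500 ≈ 0.940400

step 1 [0.5y] zero: DF = P = 4839/5000 ≈ 0.967800
step 2 [1y] swap r/2=298/9541: DF=(1 − 298/9541·(0.967800))/(1+298/9541) = 2351/2500 ≈ 0.940400
step 3 [1.5y] bond c/2=33/800: DF=(1049783/1000000 − 33/800·(0.967800+0.940400))/(1+33/800) = 4663/5000 ≈ 0.932600
step 4 [2y] zero: DF = P = 8891/10000 ≈ 0.889100
step 5 [2.5y] zero: DF = P = 109/125 ≈ 0.872000
step 6 [3y] swap r/2=574/18099: DF=(1 − 574/18099·(0.967800+0.940400+0.932600+0.889100+0.872000))/(1+574/18099) = 4139/5000 ≈ 0.827800
step 7 [3.5y] swap r/2=2193/62104: DF=(1 − 2193/62104·(0.967800+0.940400+0.932600+0.889100+0.872000+0.827800))/(1+2193/62104) = 7807/10000 ≈ 0.780700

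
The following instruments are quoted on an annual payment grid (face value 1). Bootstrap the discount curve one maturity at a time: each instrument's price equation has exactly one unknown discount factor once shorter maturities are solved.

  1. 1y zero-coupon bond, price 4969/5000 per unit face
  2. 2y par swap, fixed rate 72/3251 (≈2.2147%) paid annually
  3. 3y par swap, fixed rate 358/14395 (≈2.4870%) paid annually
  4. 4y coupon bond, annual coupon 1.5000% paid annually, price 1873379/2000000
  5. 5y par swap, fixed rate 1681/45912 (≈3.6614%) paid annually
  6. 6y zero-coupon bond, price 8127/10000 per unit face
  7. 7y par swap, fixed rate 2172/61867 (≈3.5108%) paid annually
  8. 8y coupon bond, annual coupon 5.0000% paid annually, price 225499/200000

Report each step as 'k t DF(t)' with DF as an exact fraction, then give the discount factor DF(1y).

step 1 [1y] zero: DF = P = 4969/5000 ≈ 0.993800
step 2 [2y] swap r/1=72/3251: DF=(1 − 72/3251·(0.993800))/(1+72/3251) = 598/625 ≈ 0.956800
step 3 [3y] swap r/1=358/14395: DF=(1 − 358/14395·(0.993800+0.956800))/(1+358/14395) = 2321/2500 ≈ 0.928400
step 4 [4y] bond c/1=3/200: DF=(1873379/2000000 − 3/200·(0.993800+0.956800+0.928400))/(1+3/200) = 8803/10000 ≈ 0.880300
step 5 [5y] swap r/1=1681/45912: DF=(1 − 1681/45912·(0.993800+0.956800+0.928400+0.880300))/(1+1681/45912) = 8319/10000 ≈ 0.831900
step 6 [6y] zero: DF = P = 8127/10000 ≈ 0.812700
step 7 [7y] swap r/1=2172/61867: DF=(1 − 2172/61867·(0.993800+0.956800+0.928400+0.880300+0.831900+0.812700))/(1+2172/61867) = 1957/2500 ≈ 0.782800
step 8 [8y] bond c/1=1/20: DF=(225499/200000 − 1/20·(0.993800+0.956800+0.928400+0.880300+0.831900+0.812700+0.782800))/(1+1/20) = 487/625 ≈ 0.779200

1 1 4969/5000
2 2 598/625
3 3 2321/2500
4 4 8803/10000
5 5 8319/10000
6 6 8127/10000
7 7 1957/2500
8 8 487/625
DF(1y) = 4969/5000 ≈ 0.993800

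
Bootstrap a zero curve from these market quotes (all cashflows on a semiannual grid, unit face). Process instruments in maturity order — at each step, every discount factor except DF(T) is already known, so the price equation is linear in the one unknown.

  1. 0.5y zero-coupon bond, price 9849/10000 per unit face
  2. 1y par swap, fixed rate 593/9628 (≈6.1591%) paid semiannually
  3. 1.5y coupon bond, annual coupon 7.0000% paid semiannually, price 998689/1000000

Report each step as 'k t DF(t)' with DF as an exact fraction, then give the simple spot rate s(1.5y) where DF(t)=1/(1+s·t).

step 1 [0.5y] zero: DF = P = 9849/10000 ≈ 0.984900
step 2 [1y] swap r/2=593/19256: DF=(1 − 593/19256·(0.984900))/(1+593/19256) = 9407/10000 ≈ 0.940700
step 3 [1.5y] bond c/2=7/200: DF=(998689/1000000 − 7/200·(0.984900+0.940700))/(1+7/200) = 4499/5000 ≈ 0.899800

1 1/2 9849/10000
2 1 9407/10000
3 3/2 4499/5000
s(1.5y) = (1/(4499/5000) − 1)/(3/2) = 334/4499 ≈ 7.4239%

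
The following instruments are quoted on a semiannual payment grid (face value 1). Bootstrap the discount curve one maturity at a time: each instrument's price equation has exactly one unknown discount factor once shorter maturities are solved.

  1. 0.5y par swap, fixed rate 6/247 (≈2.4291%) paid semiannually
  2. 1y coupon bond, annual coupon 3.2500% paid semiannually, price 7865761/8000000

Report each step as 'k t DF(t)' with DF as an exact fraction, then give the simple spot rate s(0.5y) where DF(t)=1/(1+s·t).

1 1/2 247/250
2 1 9517/10000
s(0.5y) = (1/(247/250) − 1)/(1/2) = 6/247 ≈ 2.4291%

step 1 [0.5y] swap r/2=3/247: DF=(1 − 3/247·(0))/(1+3/247) = 247/250 ≈ 0.988000
step 2 [1y] bond c/2=13/800: DF=(7865761/8000000 − 13/800·(0.988000))/(1+13/800) = 9517/10000 ≈ 0.951700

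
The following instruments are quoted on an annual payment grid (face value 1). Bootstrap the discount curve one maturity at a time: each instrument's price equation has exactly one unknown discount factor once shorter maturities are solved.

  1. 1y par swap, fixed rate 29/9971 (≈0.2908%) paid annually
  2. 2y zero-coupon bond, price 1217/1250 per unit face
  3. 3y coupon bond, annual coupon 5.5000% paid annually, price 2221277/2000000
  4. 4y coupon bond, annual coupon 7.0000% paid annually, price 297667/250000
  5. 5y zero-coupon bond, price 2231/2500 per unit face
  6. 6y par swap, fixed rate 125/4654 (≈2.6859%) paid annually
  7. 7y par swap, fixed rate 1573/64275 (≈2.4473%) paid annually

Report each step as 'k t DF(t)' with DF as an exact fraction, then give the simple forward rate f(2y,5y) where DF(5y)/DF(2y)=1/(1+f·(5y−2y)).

step 1 [1y] swap r/1=29/9971: DF=(1 − 29/9971·(0))/(1+29/9971) = 9971/10000 ≈ 0.997100
step 2 [2y] zero: DF = P = 1217/1250 ≈ 0.973600
step 3 [3y] bond c/1=11/200: DF=(2221277/2000000 − 11/200·(0.997100+0.973600))/(1+11/200) = 19/20 ≈ 0.950000
step 4 [4y] bond c/1=7/100: DF=(297667/250000 − 7/100·(0.997100+0.973600+0.950000))/(1+7/100) = 9217/10000 ≈ 0.921700
step 5 [5y] zero: DF = P = 2231/2500 ≈ 0.892400
step 6 [6y] swap r/1=125/4654: DF=(1 − 125/4654·(0.997100+0.973600+0.950000+0.921700+0.892400))/(1+125/4654) = 17/20 ≈ 0.850000
step 7 [7y] swap r/1=1573/64275: DF=(1 − 1573/64275·(0.997100+0.973600+0.950000+0.921700+0.892400+0.850000))/(1+1573/64275) = 8427/10000 ≈ 0.842700

1 1 9971/10000
2 2 1217/1250
3 3 19/20
4 4 9217/10000
5 5 2231/2500
6 6 17/20
7 7 8427/10000
f(2y,5y) = ((1217/1250)/(2231/2500) − 1)/(3) = 203/6693 ≈ 3.0330%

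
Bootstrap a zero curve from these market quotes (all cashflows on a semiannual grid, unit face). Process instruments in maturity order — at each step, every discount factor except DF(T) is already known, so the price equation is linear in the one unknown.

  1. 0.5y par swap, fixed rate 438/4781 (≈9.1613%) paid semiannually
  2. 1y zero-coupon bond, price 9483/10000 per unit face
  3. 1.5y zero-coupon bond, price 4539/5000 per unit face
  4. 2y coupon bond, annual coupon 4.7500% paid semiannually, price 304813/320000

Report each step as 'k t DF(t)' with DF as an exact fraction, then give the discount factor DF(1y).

1 1/2 4781/5000
2 1 9483/10000
3 3/2 4539/5000
4 2 2163/2500
DF(1y) = 9483/10000 ≈ 0.948300

step 1 [0.5y] swap r/2=219/4781: DF=(1 − 219/4781·(0))/(1+219/4781) = 4781/5000 ≈ 0.956200
step 2 [1y] zero: DF = P = 9483/10000 ≈ 0.948300
step 3 [1.5y] zero: DF = P = 4539/5000 ≈ 0.907800
step 4 [2y] bond c/2=19/800: DF=(304813/320000 − 19/800·(0.956200+0.948300+0.907800))/(1+19/800) = 2163/2500 ≈ 0.865200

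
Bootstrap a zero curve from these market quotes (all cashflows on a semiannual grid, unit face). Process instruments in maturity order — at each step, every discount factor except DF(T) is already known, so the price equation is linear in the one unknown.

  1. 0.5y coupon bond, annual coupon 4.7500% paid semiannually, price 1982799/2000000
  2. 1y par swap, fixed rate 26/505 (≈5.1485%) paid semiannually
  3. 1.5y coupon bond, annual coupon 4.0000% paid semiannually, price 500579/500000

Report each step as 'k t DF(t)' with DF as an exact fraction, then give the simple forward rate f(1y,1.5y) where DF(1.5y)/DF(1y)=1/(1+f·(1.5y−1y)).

step 1 [0.5y] bond c/2=19/800: DF=(1982799/2000000 − 19/800·(0))/(1+19/800) = 2421/2500 ≈ 0.968400
step 2 [1y] swap r/2=13/505: DF=(1 − 13/505·(0.968400))/(1+13/505) = 4753/5000 ≈ 0.950600
step 3 [1.5y] bond c/2=1/50: DF=(500579/500000 − 1/50·(0.968400+0.950600))/(1+1/50) = 9439/10000 ≈ 0.943900

1 1/2 2421/2500
2 1 4753/5000
3 3/2 9439/10000
f(1y,1.5y) = ((4753/5000)/(9439/10000) − 1)/(1/2) = 134/9439 ≈ 1.4196%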